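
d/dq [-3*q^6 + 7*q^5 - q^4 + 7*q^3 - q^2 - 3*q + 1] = -18*q^5 + 35*q^4 - 4*q^3 + 21*q^2 - 2*q - 3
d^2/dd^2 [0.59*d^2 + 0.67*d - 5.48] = 1.18000000000000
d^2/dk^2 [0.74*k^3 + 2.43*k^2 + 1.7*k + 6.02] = 4.44*k + 4.86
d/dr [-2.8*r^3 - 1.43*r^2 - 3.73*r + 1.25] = -8.4*r^2 - 2.86*r - 3.73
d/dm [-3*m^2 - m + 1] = -6*m - 1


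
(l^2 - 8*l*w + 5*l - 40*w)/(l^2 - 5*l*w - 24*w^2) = (l + 5)/(l + 3*w)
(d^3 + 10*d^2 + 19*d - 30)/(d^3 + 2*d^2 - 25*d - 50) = (d^2 + 5*d - 6)/(d^2 - 3*d - 10)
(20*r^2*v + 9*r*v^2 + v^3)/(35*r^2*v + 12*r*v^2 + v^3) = (4*r + v)/(7*r + v)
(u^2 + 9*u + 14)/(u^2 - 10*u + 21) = (u^2 + 9*u + 14)/(u^2 - 10*u + 21)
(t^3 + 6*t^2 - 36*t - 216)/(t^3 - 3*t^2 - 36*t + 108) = (t + 6)/(t - 3)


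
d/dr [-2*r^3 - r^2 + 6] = 2*r*(-3*r - 1)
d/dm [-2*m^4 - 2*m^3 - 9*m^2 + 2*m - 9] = -8*m^3 - 6*m^2 - 18*m + 2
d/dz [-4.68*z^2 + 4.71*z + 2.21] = 4.71 - 9.36*z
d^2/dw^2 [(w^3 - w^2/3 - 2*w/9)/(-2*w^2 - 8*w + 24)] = 2*(-131*w^3 + 702*w^2 - 1908*w + 264)/(9*(w^6 + 12*w^5 + 12*w^4 - 224*w^3 - 144*w^2 + 1728*w - 1728))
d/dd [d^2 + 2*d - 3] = 2*d + 2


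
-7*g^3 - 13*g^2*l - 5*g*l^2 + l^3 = (-7*g + l)*(g + l)^2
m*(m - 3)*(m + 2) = m^3 - m^2 - 6*m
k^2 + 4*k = k*(k + 4)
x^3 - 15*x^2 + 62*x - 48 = (x - 8)*(x - 6)*(x - 1)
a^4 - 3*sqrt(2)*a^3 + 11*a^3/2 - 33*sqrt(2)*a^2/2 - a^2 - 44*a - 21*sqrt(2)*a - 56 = (a + 2)*(a + 7/2)*(a - 4*sqrt(2))*(a + sqrt(2))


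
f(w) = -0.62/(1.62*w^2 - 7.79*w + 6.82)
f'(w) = -0.62*(7.79 - 3.24*w)/(1.62*w^2 - 7.79*w + 6.82)^2 = (2.0088*w - 4.8298)/(1.62*w^2 - 7.79*w + 6.82)^2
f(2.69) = 0.26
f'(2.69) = 0.10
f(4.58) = -0.12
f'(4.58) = 0.17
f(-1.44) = -0.03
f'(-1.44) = -0.02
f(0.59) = -0.22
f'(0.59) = -0.47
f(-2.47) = -0.02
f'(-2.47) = -0.01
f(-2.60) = -0.02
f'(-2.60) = -0.01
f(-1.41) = -0.03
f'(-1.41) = -0.02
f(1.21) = 2.65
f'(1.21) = -43.79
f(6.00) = -0.03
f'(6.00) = 0.02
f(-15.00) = -0.00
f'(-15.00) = -0.00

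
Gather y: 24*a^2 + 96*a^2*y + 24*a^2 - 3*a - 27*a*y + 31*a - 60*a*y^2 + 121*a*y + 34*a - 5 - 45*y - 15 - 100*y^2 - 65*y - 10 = 48*a^2 + 62*a + y^2*(-60*a - 100) + y*(96*a^2 + 94*a - 110) - 30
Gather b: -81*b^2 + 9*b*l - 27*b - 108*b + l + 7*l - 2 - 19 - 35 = -81*b^2 + b*(9*l - 135) + 8*l - 56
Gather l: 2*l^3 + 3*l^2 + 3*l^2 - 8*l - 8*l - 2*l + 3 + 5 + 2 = 2*l^3 + 6*l^2 - 18*l + 10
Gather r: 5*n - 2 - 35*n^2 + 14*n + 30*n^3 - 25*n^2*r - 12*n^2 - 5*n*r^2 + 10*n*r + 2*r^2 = 30*n^3 - 47*n^2 + 19*n + r^2*(2 - 5*n) + r*(-25*n^2 + 10*n) - 2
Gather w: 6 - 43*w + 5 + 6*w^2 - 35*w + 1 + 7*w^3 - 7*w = 7*w^3 + 6*w^2 - 85*w + 12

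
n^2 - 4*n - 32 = (n - 8)*(n + 4)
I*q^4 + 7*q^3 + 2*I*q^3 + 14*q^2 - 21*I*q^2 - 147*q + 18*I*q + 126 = (q - 3)*(q + 6)*(q - 7*I)*(I*q - I)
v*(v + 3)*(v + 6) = v^3 + 9*v^2 + 18*v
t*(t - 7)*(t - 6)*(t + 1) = t^4 - 12*t^3 + 29*t^2 + 42*t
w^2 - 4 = (w - 2)*(w + 2)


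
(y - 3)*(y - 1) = y^2 - 4*y + 3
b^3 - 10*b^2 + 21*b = b*(b - 7)*(b - 3)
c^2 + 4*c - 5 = (c - 1)*(c + 5)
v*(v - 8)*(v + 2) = v^3 - 6*v^2 - 16*v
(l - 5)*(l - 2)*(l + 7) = l^3 - 39*l + 70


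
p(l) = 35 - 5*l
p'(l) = -5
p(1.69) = 26.55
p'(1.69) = -5.00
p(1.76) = 26.20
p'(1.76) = -5.00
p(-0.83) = 39.15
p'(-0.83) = -5.00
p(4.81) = 10.95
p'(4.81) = -5.00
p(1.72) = 26.40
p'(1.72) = -5.00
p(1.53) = 27.35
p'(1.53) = -5.00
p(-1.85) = 44.25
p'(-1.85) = -5.00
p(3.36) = 18.20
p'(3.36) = -5.00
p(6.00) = 5.00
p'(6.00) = -5.00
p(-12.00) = 95.00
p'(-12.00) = -5.00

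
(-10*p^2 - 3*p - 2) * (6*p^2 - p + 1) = -60*p^4 - 8*p^3 - 19*p^2 - p - 2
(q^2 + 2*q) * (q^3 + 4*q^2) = q^5 + 6*q^4 + 8*q^3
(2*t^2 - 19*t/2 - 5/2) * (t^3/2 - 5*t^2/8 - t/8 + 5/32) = t^5 - 6*t^4 + 71*t^3/16 + 49*t^2/16 - 75*t/64 - 25/64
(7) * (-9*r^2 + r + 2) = -63*r^2 + 7*r + 14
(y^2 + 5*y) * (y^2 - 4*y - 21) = y^4 + y^3 - 41*y^2 - 105*y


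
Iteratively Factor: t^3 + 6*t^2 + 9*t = (t + 3)*(t^2 + 3*t) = (t + 3)^2*(t)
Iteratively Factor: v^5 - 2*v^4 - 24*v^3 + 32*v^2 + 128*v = (v + 2)*(v^4 - 4*v^3 - 16*v^2 + 64*v) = (v + 2)*(v + 4)*(v^3 - 8*v^2 + 16*v) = (v - 4)*(v + 2)*(v + 4)*(v^2 - 4*v) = (v - 4)^2*(v + 2)*(v + 4)*(v)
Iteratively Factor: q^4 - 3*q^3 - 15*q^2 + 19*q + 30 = (q + 1)*(q^3 - 4*q^2 - 11*q + 30) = (q + 1)*(q + 3)*(q^2 - 7*q + 10) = (q - 5)*(q + 1)*(q + 3)*(q - 2)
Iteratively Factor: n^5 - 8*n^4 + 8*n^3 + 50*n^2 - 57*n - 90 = (n + 1)*(n^4 - 9*n^3 + 17*n^2 + 33*n - 90) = (n - 5)*(n + 1)*(n^3 - 4*n^2 - 3*n + 18) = (n - 5)*(n - 3)*(n + 1)*(n^2 - n - 6) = (n - 5)*(n - 3)*(n + 1)*(n + 2)*(n - 3)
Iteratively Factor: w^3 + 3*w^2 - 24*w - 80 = (w + 4)*(w^2 - w - 20) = (w - 5)*(w + 4)*(w + 4)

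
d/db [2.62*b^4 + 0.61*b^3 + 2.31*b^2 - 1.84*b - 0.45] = 10.48*b^3 + 1.83*b^2 + 4.62*b - 1.84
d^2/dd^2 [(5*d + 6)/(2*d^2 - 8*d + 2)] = ((14 - 15*d)*(d^2 - 4*d + 1) + (d - 2)^2*(20*d + 24))/(d^2 - 4*d + 1)^3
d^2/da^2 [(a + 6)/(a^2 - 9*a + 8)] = 2*(3*(1 - a)*(a^2 - 9*a + 8) + (a + 6)*(2*a - 9)^2)/(a^2 - 9*a + 8)^3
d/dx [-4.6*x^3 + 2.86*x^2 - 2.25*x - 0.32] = -13.8*x^2 + 5.72*x - 2.25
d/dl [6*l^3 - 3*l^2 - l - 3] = 18*l^2 - 6*l - 1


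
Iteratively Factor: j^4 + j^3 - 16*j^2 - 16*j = (j - 4)*(j^3 + 5*j^2 + 4*j) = (j - 4)*(j + 4)*(j^2 + j) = j*(j - 4)*(j + 4)*(j + 1)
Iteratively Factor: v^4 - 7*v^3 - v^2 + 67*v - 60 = (v - 5)*(v^3 - 2*v^2 - 11*v + 12) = (v - 5)*(v - 4)*(v^2 + 2*v - 3) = (v - 5)*(v - 4)*(v + 3)*(v - 1)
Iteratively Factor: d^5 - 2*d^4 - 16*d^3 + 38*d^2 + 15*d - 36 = (d - 1)*(d^4 - d^3 - 17*d^2 + 21*d + 36) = (d - 3)*(d - 1)*(d^3 + 2*d^2 - 11*d - 12) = (d - 3)*(d - 1)*(d + 4)*(d^2 - 2*d - 3) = (d - 3)^2*(d - 1)*(d + 4)*(d + 1)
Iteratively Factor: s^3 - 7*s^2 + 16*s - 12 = (s - 3)*(s^2 - 4*s + 4) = (s - 3)*(s - 2)*(s - 2)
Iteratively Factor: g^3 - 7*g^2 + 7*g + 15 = (g - 5)*(g^2 - 2*g - 3) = (g - 5)*(g + 1)*(g - 3)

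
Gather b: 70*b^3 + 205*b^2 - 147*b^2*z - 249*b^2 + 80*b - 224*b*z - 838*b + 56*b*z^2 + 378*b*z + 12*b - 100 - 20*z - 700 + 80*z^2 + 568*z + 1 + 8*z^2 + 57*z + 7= 70*b^3 + b^2*(-147*z - 44) + b*(56*z^2 + 154*z - 746) + 88*z^2 + 605*z - 792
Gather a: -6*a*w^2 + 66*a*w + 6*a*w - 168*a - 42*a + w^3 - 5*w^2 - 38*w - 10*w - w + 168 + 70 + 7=a*(-6*w^2 + 72*w - 210) + w^3 - 5*w^2 - 49*w + 245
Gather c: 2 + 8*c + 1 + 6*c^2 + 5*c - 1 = 6*c^2 + 13*c + 2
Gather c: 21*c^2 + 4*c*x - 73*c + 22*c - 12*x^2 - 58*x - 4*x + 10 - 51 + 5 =21*c^2 + c*(4*x - 51) - 12*x^2 - 62*x - 36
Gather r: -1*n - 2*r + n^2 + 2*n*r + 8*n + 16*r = n^2 + 7*n + r*(2*n + 14)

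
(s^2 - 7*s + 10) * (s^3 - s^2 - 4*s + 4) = s^5 - 8*s^4 + 13*s^3 + 22*s^2 - 68*s + 40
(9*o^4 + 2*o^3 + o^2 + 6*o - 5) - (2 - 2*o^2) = 9*o^4 + 2*o^3 + 3*o^2 + 6*o - 7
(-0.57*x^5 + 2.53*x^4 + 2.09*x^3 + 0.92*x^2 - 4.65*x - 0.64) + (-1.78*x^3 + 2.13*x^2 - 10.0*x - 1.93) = -0.57*x^5 + 2.53*x^4 + 0.31*x^3 + 3.05*x^2 - 14.65*x - 2.57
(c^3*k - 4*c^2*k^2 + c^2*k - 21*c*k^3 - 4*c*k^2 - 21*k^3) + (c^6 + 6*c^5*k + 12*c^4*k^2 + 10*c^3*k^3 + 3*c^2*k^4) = c^6 + 6*c^5*k + 12*c^4*k^2 + 10*c^3*k^3 + c^3*k + 3*c^2*k^4 - 4*c^2*k^2 + c^2*k - 21*c*k^3 - 4*c*k^2 - 21*k^3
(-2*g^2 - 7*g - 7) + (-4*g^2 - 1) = -6*g^2 - 7*g - 8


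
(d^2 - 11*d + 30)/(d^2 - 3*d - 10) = (d - 6)/(d + 2)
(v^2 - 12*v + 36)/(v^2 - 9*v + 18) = (v - 6)/(v - 3)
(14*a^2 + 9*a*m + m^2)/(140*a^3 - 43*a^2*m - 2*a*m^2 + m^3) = (2*a + m)/(20*a^2 - 9*a*m + m^2)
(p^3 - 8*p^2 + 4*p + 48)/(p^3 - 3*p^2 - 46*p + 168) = (p + 2)/(p + 7)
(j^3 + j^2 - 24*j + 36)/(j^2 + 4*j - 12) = j - 3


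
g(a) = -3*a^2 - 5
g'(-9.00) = 54.00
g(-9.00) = -248.00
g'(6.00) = -36.00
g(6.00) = -113.00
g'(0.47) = -2.82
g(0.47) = -5.66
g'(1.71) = -10.26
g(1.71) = -13.77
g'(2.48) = -14.88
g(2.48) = -23.45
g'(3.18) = -19.08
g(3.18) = -35.34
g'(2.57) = -15.42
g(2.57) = -24.81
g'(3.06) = -18.36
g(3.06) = -33.09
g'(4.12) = -24.72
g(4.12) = -55.92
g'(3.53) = -21.18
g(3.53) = -42.38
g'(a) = -6*a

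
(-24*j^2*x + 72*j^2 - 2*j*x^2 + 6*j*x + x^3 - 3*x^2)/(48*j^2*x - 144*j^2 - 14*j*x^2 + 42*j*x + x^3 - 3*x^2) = (4*j + x)/(-8*j + x)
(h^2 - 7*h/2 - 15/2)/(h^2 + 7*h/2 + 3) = (h - 5)/(h + 2)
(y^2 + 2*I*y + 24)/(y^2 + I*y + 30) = (y - 4*I)/(y - 5*I)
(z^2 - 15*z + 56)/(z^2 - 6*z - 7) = (z - 8)/(z + 1)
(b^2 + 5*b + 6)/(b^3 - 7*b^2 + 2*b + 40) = (b + 3)/(b^2 - 9*b + 20)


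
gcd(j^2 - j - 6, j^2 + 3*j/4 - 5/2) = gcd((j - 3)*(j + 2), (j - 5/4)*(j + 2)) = j + 2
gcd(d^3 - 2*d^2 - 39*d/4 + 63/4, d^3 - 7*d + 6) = d + 3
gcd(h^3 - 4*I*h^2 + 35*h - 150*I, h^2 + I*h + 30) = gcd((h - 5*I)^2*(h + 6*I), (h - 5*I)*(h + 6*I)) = h^2 + I*h + 30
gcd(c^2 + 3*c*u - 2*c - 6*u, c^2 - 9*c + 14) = c - 2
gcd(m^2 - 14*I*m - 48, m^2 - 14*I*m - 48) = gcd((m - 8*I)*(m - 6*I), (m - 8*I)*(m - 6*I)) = m^2 - 14*I*m - 48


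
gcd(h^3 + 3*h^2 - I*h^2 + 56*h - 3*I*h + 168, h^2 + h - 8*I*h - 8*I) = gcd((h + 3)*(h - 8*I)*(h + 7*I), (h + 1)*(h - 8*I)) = h - 8*I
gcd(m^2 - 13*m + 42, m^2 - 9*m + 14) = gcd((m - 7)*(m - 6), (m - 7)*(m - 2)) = m - 7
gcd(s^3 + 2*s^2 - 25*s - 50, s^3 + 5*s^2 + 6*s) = s + 2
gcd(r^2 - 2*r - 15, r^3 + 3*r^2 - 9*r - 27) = r + 3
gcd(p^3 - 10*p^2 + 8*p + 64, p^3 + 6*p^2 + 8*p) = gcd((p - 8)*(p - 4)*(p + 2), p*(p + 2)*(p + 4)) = p + 2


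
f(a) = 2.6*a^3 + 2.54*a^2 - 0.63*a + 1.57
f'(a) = 7.8*a^2 + 5.08*a - 0.63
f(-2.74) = -31.12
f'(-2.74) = 44.01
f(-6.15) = -503.27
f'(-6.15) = 263.14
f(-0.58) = 2.28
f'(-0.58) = -0.95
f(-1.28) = 1.09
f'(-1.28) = 5.65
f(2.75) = 73.12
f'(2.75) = 72.33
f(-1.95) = -6.82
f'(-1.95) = 19.12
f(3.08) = 99.69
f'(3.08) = 89.01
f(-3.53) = -78.92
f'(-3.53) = 78.63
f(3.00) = 92.74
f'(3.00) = 84.81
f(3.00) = 92.74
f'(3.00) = 84.81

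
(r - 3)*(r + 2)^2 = r^3 + r^2 - 8*r - 12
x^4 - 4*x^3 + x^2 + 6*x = x*(x - 3)*(x - 2)*(x + 1)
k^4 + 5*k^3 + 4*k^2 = k^2*(k + 1)*(k + 4)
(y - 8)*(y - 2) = y^2 - 10*y + 16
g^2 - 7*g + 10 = (g - 5)*(g - 2)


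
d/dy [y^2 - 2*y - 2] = 2*y - 2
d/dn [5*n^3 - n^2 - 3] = n*(15*n - 2)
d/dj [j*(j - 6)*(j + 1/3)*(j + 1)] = 4*j^3 - 14*j^2 - 46*j/3 - 2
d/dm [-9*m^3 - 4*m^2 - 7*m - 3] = -27*m^2 - 8*m - 7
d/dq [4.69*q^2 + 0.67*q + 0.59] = 9.38*q + 0.67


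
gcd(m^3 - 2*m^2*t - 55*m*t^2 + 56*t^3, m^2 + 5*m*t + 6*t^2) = 1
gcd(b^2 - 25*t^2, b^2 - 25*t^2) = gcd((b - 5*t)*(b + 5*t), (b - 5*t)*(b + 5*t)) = -b^2 + 25*t^2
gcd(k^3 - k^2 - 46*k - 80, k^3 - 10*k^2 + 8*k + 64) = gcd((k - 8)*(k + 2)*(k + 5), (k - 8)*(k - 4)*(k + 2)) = k^2 - 6*k - 16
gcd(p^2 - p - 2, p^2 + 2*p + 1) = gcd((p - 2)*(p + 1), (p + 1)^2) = p + 1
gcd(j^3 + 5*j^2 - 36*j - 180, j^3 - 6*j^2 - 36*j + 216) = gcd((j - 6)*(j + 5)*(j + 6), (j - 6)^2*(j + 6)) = j^2 - 36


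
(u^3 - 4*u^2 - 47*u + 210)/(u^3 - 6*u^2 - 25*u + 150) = (u + 7)/(u + 5)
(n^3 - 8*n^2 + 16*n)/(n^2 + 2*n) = (n^2 - 8*n + 16)/(n + 2)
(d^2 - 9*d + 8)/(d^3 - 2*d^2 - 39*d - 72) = (d - 1)/(d^2 + 6*d + 9)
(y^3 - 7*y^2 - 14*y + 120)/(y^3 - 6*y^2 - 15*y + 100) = (y - 6)/(y - 5)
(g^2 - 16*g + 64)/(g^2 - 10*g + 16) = (g - 8)/(g - 2)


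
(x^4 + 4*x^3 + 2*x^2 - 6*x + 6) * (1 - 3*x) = -3*x^5 - 11*x^4 - 2*x^3 + 20*x^2 - 24*x + 6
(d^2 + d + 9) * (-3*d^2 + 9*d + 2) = -3*d^4 + 6*d^3 - 16*d^2 + 83*d + 18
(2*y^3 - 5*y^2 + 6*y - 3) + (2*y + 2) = 2*y^3 - 5*y^2 + 8*y - 1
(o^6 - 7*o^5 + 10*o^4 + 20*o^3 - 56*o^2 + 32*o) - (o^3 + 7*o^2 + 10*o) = o^6 - 7*o^5 + 10*o^4 + 19*o^3 - 63*o^2 + 22*o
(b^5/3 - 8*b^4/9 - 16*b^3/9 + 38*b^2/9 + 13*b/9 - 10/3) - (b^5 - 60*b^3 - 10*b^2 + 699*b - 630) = -2*b^5/3 - 8*b^4/9 + 524*b^3/9 + 128*b^2/9 - 6278*b/9 + 1880/3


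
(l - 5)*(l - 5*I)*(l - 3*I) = l^3 - 5*l^2 - 8*I*l^2 - 15*l + 40*I*l + 75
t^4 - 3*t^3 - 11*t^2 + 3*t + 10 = (t - 5)*(t - 1)*(t + 1)*(t + 2)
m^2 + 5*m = m*(m + 5)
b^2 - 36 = (b - 6)*(b + 6)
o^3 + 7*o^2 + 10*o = o*(o + 2)*(o + 5)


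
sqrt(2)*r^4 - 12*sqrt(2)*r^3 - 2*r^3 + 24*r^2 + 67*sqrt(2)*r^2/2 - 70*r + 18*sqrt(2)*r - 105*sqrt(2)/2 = (r - 7)*(r - 5)*(r - 3*sqrt(2)/2)*(sqrt(2)*r + 1)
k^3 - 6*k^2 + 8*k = k*(k - 4)*(k - 2)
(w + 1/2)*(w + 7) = w^2 + 15*w/2 + 7/2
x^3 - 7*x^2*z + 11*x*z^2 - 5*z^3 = (x - 5*z)*(x - z)^2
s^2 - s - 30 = (s - 6)*(s + 5)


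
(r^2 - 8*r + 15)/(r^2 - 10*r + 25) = (r - 3)/(r - 5)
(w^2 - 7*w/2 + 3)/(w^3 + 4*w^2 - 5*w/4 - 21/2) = 2*(w - 2)/(2*w^2 + 11*w + 14)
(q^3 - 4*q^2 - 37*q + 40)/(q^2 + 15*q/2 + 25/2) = 2*(q^2 - 9*q + 8)/(2*q + 5)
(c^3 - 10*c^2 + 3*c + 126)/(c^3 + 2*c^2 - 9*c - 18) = (c^2 - 13*c + 42)/(c^2 - c - 6)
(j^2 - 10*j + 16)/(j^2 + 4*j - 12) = (j - 8)/(j + 6)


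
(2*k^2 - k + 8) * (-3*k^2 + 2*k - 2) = -6*k^4 + 7*k^3 - 30*k^2 + 18*k - 16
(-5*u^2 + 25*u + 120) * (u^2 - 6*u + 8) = -5*u^4 + 55*u^3 - 70*u^2 - 520*u + 960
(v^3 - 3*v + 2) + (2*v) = v^3 - v + 2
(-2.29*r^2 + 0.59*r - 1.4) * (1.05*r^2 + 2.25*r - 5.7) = -2.4045*r^4 - 4.533*r^3 + 12.9105*r^2 - 6.513*r + 7.98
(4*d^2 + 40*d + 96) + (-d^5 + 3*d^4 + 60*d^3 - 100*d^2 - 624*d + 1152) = -d^5 + 3*d^4 + 60*d^3 - 96*d^2 - 584*d + 1248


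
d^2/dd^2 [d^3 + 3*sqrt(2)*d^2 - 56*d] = 6*d + 6*sqrt(2)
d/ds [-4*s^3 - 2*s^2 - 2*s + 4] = -12*s^2 - 4*s - 2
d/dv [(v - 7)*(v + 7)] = 2*v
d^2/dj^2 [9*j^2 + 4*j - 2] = 18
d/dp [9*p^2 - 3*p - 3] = 18*p - 3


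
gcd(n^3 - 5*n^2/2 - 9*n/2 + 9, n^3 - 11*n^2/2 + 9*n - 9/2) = n^2 - 9*n/2 + 9/2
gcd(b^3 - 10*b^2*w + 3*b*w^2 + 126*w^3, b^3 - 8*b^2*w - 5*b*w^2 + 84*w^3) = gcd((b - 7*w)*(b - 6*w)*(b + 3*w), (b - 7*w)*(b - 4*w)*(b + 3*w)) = -b^2 + 4*b*w + 21*w^2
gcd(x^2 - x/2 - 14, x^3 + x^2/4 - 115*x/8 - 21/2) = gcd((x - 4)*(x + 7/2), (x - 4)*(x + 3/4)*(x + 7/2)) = x^2 - x/2 - 14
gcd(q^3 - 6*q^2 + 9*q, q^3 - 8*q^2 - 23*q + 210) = 1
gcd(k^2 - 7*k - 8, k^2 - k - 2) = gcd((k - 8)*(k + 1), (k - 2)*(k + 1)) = k + 1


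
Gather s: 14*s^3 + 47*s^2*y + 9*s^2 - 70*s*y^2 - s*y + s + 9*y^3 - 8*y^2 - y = 14*s^3 + s^2*(47*y + 9) + s*(-70*y^2 - y + 1) + 9*y^3 - 8*y^2 - y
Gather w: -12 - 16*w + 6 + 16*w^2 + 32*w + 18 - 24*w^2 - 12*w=-8*w^2 + 4*w + 12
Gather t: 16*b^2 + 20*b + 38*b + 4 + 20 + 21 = 16*b^2 + 58*b + 45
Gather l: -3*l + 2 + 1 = 3 - 3*l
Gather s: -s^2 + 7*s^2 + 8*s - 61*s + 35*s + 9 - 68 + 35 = 6*s^2 - 18*s - 24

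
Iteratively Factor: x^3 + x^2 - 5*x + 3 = (x - 1)*(x^2 + 2*x - 3) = (x - 1)*(x + 3)*(x - 1)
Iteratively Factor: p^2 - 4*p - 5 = (p - 5)*(p + 1)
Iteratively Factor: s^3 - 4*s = (s - 2)*(s^2 + 2*s) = s*(s - 2)*(s + 2)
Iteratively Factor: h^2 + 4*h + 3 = (h + 3)*(h + 1)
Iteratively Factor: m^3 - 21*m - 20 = (m + 1)*(m^2 - m - 20) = (m + 1)*(m + 4)*(m - 5)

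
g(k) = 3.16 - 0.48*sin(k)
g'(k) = -0.48*cos(k)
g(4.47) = 3.63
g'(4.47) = 0.12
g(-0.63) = 3.44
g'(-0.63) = -0.39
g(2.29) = 2.80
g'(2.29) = 0.32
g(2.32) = 2.81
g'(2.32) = 0.33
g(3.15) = 3.16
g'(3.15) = 0.48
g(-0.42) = 3.36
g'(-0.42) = -0.44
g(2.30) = 2.80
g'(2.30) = 0.32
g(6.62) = 3.00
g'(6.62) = -0.45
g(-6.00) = 3.03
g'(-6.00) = -0.46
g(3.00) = 3.09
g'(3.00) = 0.48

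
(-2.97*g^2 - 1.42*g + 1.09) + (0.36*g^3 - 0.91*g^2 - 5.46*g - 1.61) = 0.36*g^3 - 3.88*g^2 - 6.88*g - 0.52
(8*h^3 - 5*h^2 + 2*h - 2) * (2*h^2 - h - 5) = 16*h^5 - 18*h^4 - 31*h^3 + 19*h^2 - 8*h + 10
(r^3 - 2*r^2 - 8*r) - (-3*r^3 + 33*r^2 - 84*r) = 4*r^3 - 35*r^2 + 76*r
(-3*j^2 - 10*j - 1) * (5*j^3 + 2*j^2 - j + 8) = -15*j^5 - 56*j^4 - 22*j^3 - 16*j^2 - 79*j - 8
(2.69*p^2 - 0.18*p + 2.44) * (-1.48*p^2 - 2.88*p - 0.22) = -3.9812*p^4 - 7.4808*p^3 - 3.6846*p^2 - 6.9876*p - 0.5368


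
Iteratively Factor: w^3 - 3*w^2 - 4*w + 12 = (w - 2)*(w^2 - w - 6) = (w - 3)*(w - 2)*(w + 2)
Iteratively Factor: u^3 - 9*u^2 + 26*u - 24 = (u - 4)*(u^2 - 5*u + 6) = (u - 4)*(u - 3)*(u - 2)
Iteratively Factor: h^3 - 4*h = (h - 2)*(h^2 + 2*h) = h*(h - 2)*(h + 2)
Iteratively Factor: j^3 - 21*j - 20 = (j + 1)*(j^2 - j - 20) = (j + 1)*(j + 4)*(j - 5)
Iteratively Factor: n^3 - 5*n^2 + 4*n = (n)*(n^2 - 5*n + 4) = n*(n - 4)*(n - 1)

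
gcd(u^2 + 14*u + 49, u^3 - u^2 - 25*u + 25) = 1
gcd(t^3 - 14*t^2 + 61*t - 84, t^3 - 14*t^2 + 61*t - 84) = t^3 - 14*t^2 + 61*t - 84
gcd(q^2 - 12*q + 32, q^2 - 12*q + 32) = q^2 - 12*q + 32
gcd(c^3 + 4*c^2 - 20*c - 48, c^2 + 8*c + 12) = c^2 + 8*c + 12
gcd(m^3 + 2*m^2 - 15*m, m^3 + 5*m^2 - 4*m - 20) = m + 5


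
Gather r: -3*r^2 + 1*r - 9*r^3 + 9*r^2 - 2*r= -9*r^3 + 6*r^2 - r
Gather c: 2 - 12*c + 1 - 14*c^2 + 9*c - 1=-14*c^2 - 3*c + 2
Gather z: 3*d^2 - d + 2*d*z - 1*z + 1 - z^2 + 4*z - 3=3*d^2 - d - z^2 + z*(2*d + 3) - 2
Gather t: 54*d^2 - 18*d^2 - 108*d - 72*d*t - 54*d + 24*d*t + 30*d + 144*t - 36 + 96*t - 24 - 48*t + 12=36*d^2 - 132*d + t*(192 - 48*d) - 48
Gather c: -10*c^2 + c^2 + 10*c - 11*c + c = -9*c^2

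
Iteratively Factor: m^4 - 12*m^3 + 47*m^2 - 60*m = (m)*(m^3 - 12*m^2 + 47*m - 60) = m*(m - 3)*(m^2 - 9*m + 20) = m*(m - 5)*(m - 3)*(m - 4)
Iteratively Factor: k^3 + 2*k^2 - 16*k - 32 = (k - 4)*(k^2 + 6*k + 8) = (k - 4)*(k + 4)*(k + 2)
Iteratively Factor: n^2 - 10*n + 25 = (n - 5)*(n - 5)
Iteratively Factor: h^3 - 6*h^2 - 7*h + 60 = (h - 5)*(h^2 - h - 12) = (h - 5)*(h + 3)*(h - 4)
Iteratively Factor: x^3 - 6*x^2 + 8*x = (x - 4)*(x^2 - 2*x) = x*(x - 4)*(x - 2)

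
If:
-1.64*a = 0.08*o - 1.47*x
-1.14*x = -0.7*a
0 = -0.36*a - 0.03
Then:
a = -0.08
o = 0.77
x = -0.05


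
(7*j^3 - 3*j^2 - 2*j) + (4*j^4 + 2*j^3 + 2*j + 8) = 4*j^4 + 9*j^3 - 3*j^2 + 8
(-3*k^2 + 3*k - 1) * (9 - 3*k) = 9*k^3 - 36*k^2 + 30*k - 9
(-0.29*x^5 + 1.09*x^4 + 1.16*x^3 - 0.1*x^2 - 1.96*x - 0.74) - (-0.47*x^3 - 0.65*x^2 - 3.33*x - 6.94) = -0.29*x^5 + 1.09*x^4 + 1.63*x^3 + 0.55*x^2 + 1.37*x + 6.2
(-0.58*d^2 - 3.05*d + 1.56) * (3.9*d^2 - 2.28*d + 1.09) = -2.262*d^4 - 10.5726*d^3 + 12.4058*d^2 - 6.8813*d + 1.7004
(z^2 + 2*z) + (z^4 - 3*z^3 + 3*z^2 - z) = z^4 - 3*z^3 + 4*z^2 + z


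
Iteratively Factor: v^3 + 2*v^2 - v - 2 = (v + 1)*(v^2 + v - 2) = (v + 1)*(v + 2)*(v - 1)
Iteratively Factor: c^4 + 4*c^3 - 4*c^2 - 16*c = (c + 2)*(c^3 + 2*c^2 - 8*c) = (c - 2)*(c + 2)*(c^2 + 4*c) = c*(c - 2)*(c + 2)*(c + 4)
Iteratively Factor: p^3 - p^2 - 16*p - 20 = (p + 2)*(p^2 - 3*p - 10) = (p + 2)^2*(p - 5)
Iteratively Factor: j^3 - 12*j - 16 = (j + 2)*(j^2 - 2*j - 8) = (j + 2)^2*(j - 4)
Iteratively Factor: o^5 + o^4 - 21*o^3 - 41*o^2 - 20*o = (o + 1)*(o^4 - 21*o^2 - 20*o) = (o + 1)^2*(o^3 - o^2 - 20*o) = (o - 5)*(o + 1)^2*(o^2 + 4*o) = o*(o - 5)*(o + 1)^2*(o + 4)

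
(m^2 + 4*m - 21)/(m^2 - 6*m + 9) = (m + 7)/(m - 3)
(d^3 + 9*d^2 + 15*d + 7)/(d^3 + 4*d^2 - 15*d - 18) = (d^2 + 8*d + 7)/(d^2 + 3*d - 18)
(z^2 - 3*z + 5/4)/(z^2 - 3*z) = (z^2 - 3*z + 5/4)/(z*(z - 3))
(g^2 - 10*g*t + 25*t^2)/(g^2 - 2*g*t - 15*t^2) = (g - 5*t)/(g + 3*t)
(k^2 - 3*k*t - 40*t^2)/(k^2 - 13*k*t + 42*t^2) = (k^2 - 3*k*t - 40*t^2)/(k^2 - 13*k*t + 42*t^2)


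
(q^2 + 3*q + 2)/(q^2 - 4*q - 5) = (q + 2)/(q - 5)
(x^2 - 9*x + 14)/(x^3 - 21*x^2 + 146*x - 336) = (x - 2)/(x^2 - 14*x + 48)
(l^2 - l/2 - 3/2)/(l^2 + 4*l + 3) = (l - 3/2)/(l + 3)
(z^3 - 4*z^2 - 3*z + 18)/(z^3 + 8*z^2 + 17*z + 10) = (z^2 - 6*z + 9)/(z^2 + 6*z + 5)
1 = 1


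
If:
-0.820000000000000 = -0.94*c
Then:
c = 0.87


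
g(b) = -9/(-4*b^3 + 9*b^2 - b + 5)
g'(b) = -9*(12*b^2 - 18*b + 1)/(-4*b^3 + 9*b^2 - b + 5)^2 = 9*(-12*b^2 + 18*b - 1)/(4*b^3 - 9*b^2 + b - 5)^2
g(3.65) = 0.12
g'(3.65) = -0.16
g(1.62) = -0.90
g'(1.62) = -0.30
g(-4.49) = -0.02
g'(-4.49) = -0.01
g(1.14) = -0.93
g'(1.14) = 0.38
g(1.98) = -1.24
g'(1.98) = -2.12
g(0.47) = -1.47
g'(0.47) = 1.16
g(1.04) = -0.98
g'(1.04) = 0.50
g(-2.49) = -0.07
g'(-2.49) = -0.07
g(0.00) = -1.80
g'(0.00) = -0.36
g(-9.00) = 0.00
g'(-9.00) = 0.00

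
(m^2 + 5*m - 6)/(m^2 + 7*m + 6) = (m - 1)/(m + 1)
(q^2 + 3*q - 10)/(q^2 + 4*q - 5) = (q - 2)/(q - 1)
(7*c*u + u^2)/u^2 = (7*c + u)/u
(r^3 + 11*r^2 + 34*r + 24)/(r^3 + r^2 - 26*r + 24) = (r^2 + 5*r + 4)/(r^2 - 5*r + 4)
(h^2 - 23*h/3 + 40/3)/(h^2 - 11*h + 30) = (h - 8/3)/(h - 6)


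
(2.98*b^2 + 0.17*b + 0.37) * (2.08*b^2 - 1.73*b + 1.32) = 6.1984*b^4 - 4.8018*b^3 + 4.4091*b^2 - 0.4157*b + 0.4884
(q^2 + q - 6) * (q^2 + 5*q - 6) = q^4 + 6*q^3 - 7*q^2 - 36*q + 36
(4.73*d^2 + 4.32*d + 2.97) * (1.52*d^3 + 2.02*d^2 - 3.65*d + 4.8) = 7.1896*d^5 + 16.121*d^4 - 4.0237*d^3 + 12.9354*d^2 + 9.8955*d + 14.256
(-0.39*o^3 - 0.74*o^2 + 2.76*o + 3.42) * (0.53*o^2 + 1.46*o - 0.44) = -0.2067*o^5 - 0.9616*o^4 + 0.554*o^3 + 6.1678*o^2 + 3.7788*o - 1.5048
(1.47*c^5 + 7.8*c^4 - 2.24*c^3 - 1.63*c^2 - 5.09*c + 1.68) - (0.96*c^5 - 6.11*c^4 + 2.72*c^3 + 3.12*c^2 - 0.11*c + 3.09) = 0.51*c^5 + 13.91*c^4 - 4.96*c^3 - 4.75*c^2 - 4.98*c - 1.41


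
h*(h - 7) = h^2 - 7*h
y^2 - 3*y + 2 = (y - 2)*(y - 1)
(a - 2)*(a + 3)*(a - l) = a^3 - a^2*l + a^2 - a*l - 6*a + 6*l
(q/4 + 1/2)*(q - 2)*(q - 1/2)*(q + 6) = q^4/4 + 11*q^3/8 - 7*q^2/4 - 11*q/2 + 3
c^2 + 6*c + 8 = (c + 2)*(c + 4)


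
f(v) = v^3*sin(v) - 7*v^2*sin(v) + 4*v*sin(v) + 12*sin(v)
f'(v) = v^3*cos(v) + 3*v^2*sin(v) - 7*v^2*cos(v) - 14*v*sin(v) + 4*v*cos(v) + 4*sin(v) + 12*cos(v)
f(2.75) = -3.49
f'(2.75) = 3.94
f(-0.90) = -1.57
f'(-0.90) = -13.66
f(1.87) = 1.47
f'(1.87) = -11.62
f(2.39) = -3.26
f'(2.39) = -4.93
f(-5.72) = -228.00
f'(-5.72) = -263.81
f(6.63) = 7.56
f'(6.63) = 35.56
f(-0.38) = -3.49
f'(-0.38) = 5.13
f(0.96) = 8.42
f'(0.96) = 0.42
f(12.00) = -418.53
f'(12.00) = 514.40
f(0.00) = 0.00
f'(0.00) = 12.00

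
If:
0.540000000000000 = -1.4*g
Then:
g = -0.39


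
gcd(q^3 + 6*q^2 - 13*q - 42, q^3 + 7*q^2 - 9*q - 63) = q^2 + 4*q - 21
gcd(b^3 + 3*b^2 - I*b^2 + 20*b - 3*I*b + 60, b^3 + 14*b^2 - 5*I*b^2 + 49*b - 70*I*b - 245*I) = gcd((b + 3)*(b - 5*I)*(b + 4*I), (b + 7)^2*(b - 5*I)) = b - 5*I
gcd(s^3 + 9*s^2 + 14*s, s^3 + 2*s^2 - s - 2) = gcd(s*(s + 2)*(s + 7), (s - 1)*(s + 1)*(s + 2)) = s + 2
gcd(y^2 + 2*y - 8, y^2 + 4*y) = y + 4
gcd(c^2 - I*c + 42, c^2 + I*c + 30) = c + 6*I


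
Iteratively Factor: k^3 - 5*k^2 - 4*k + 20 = (k - 5)*(k^2 - 4) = (k - 5)*(k - 2)*(k + 2)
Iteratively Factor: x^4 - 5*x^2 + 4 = (x + 2)*(x^3 - 2*x^2 - x + 2) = (x - 2)*(x + 2)*(x^2 - 1) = (x - 2)*(x - 1)*(x + 2)*(x + 1)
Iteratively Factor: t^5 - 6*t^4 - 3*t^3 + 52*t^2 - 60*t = (t - 5)*(t^4 - t^3 - 8*t^2 + 12*t) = (t - 5)*(t - 2)*(t^3 + t^2 - 6*t) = (t - 5)*(t - 2)^2*(t^2 + 3*t) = t*(t - 5)*(t - 2)^2*(t + 3)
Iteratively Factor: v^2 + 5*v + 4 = (v + 4)*(v + 1)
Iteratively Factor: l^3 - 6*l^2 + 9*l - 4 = (l - 4)*(l^2 - 2*l + 1) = (l - 4)*(l - 1)*(l - 1)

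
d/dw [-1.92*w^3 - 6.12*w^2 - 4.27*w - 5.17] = -5.76*w^2 - 12.24*w - 4.27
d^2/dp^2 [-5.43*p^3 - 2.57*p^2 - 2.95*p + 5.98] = -32.58*p - 5.14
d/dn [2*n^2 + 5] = 4*n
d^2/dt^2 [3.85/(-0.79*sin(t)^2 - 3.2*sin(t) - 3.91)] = (9.61114*sin(t)^4 + 29.1984*sin(t)^3 - 22.56177*sin(t)^2 - 106.568*sin(t) - 55.06347)/(0.79*sin(t)^2 + 3.2*sin(t) + 3.91)^3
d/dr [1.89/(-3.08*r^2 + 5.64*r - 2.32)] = (11.6424*r - 10.6596)/(3.08*r^2 - 5.64*r + 2.32)^2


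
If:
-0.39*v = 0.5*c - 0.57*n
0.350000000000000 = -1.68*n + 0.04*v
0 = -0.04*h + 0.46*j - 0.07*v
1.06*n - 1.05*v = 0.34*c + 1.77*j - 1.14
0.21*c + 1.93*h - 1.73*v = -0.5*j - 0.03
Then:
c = -0.87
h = 0.79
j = 0.20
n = -0.19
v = 0.85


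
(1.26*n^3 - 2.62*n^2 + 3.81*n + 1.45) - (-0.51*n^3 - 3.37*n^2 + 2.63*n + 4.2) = 1.77*n^3 + 0.75*n^2 + 1.18*n - 2.75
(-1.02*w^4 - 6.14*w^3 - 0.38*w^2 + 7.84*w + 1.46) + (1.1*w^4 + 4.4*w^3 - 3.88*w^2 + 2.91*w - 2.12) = 0.0800000000000001*w^4 - 1.74*w^3 - 4.26*w^2 + 10.75*w - 0.66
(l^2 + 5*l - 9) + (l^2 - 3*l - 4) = 2*l^2 + 2*l - 13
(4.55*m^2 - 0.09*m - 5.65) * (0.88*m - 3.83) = 4.004*m^3 - 17.5057*m^2 - 4.6273*m + 21.6395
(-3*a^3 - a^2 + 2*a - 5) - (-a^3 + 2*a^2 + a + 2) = -2*a^3 - 3*a^2 + a - 7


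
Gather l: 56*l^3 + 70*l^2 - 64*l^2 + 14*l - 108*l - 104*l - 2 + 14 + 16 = 56*l^3 + 6*l^2 - 198*l + 28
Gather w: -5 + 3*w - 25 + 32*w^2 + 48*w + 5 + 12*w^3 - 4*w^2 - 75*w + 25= 12*w^3 + 28*w^2 - 24*w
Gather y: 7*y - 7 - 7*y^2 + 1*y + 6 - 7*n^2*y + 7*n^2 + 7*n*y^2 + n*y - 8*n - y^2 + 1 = 7*n^2 - 8*n + y^2*(7*n - 8) + y*(-7*n^2 + n + 8)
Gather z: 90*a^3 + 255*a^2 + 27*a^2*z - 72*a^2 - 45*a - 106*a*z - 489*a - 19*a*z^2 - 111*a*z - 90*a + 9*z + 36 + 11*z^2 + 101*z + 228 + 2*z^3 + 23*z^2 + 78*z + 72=90*a^3 + 183*a^2 - 624*a + 2*z^3 + z^2*(34 - 19*a) + z*(27*a^2 - 217*a + 188) + 336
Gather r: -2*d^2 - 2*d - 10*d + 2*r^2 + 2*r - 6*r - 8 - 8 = -2*d^2 - 12*d + 2*r^2 - 4*r - 16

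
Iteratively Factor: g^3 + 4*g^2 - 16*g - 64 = (g - 4)*(g^2 + 8*g + 16) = (g - 4)*(g + 4)*(g + 4)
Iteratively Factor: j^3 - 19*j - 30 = (j + 3)*(j^2 - 3*j - 10) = (j + 2)*(j + 3)*(j - 5)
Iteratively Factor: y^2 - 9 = (y - 3)*(y + 3)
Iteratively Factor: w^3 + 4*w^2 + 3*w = (w)*(w^2 + 4*w + 3) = w*(w + 1)*(w + 3)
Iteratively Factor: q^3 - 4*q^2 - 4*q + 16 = (q - 4)*(q^2 - 4) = (q - 4)*(q - 2)*(q + 2)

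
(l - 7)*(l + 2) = l^2 - 5*l - 14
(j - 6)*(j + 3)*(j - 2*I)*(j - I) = j^4 - 3*j^3 - 3*I*j^3 - 20*j^2 + 9*I*j^2 + 6*j + 54*I*j + 36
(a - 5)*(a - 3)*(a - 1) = a^3 - 9*a^2 + 23*a - 15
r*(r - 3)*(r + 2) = r^3 - r^2 - 6*r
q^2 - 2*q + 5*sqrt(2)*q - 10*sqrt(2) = (q - 2)*(q + 5*sqrt(2))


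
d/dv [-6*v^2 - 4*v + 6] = -12*v - 4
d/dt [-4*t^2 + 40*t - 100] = 40 - 8*t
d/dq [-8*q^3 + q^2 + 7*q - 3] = -24*q^2 + 2*q + 7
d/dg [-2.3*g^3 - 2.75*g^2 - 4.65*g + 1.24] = -6.9*g^2 - 5.5*g - 4.65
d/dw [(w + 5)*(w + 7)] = 2*w + 12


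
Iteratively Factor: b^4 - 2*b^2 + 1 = (b + 1)*(b^3 - b^2 - b + 1) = (b - 1)*(b + 1)*(b^2 - 1) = (b - 1)^2*(b + 1)*(b + 1)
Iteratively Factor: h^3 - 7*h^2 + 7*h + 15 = (h - 5)*(h^2 - 2*h - 3) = (h - 5)*(h - 3)*(h + 1)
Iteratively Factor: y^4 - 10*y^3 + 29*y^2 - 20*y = (y - 1)*(y^3 - 9*y^2 + 20*y) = (y - 4)*(y - 1)*(y^2 - 5*y) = (y - 5)*(y - 4)*(y - 1)*(y)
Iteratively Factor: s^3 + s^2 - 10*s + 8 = (s - 2)*(s^2 + 3*s - 4) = (s - 2)*(s - 1)*(s + 4)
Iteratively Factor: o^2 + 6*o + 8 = (o + 4)*(o + 2)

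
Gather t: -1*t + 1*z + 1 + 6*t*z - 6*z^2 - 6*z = t*(6*z - 1) - 6*z^2 - 5*z + 1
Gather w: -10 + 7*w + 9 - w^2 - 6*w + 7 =-w^2 + w + 6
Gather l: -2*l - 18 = -2*l - 18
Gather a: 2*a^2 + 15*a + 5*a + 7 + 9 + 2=2*a^2 + 20*a + 18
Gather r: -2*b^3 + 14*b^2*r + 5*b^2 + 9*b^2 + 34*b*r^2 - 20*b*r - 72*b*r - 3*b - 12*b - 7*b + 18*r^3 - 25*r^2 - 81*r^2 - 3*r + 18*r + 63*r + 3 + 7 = -2*b^3 + 14*b^2 - 22*b + 18*r^3 + r^2*(34*b - 106) + r*(14*b^2 - 92*b + 78) + 10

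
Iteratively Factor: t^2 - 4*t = (t - 4)*(t)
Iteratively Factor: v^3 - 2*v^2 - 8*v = (v)*(v^2 - 2*v - 8) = v*(v - 4)*(v + 2)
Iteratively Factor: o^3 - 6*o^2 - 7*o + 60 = (o + 3)*(o^2 - 9*o + 20) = (o - 5)*(o + 3)*(o - 4)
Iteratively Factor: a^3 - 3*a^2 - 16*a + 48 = (a - 4)*(a^2 + a - 12) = (a - 4)*(a + 4)*(a - 3)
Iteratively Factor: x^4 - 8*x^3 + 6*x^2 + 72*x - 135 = (x - 5)*(x^3 - 3*x^2 - 9*x + 27) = (x - 5)*(x - 3)*(x^2 - 9) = (x - 5)*(x - 3)^2*(x + 3)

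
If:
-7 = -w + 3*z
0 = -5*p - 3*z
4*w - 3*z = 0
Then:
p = 28/15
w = -7/3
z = -28/9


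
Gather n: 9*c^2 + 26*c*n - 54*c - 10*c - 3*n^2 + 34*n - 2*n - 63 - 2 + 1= 9*c^2 - 64*c - 3*n^2 + n*(26*c + 32) - 64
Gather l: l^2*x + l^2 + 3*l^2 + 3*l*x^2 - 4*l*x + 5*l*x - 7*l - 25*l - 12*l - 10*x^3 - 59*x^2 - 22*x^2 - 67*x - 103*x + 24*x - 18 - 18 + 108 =l^2*(x + 4) + l*(3*x^2 + x - 44) - 10*x^3 - 81*x^2 - 146*x + 72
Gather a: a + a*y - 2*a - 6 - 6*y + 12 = a*(y - 1) - 6*y + 6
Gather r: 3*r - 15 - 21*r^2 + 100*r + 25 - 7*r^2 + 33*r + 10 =-28*r^2 + 136*r + 20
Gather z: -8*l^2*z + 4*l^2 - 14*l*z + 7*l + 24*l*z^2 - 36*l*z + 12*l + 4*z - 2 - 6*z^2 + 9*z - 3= 4*l^2 + 19*l + z^2*(24*l - 6) + z*(-8*l^2 - 50*l + 13) - 5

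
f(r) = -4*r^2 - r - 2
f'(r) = -8*r - 1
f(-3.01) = -35.23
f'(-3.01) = 23.08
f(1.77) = -16.30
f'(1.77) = -15.16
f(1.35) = -10.64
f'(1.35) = -11.80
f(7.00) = -205.00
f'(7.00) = -57.00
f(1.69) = -15.11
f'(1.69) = -14.52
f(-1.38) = -8.24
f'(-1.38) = 10.04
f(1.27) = -9.72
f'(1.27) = -11.16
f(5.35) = -121.84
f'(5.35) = -43.80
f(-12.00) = -566.00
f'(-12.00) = 95.00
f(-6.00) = -140.00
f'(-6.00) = 47.00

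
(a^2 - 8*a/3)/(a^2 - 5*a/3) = (3*a - 8)/(3*a - 5)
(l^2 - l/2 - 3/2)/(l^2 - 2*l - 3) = (l - 3/2)/(l - 3)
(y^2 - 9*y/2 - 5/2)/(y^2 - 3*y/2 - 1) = (y - 5)/(y - 2)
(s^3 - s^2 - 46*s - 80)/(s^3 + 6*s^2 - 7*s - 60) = (s^2 - 6*s - 16)/(s^2 + s - 12)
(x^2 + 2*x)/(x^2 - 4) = x/(x - 2)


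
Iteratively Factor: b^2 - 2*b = (b - 2)*(b)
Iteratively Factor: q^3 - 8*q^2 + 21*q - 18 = (q - 2)*(q^2 - 6*q + 9) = (q - 3)*(q - 2)*(q - 3)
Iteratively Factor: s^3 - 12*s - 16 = (s + 2)*(s^2 - 2*s - 8) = (s + 2)^2*(s - 4)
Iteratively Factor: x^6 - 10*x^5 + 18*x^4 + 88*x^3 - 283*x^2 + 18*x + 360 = (x + 1)*(x^5 - 11*x^4 + 29*x^3 + 59*x^2 - 342*x + 360) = (x - 5)*(x + 1)*(x^4 - 6*x^3 - x^2 + 54*x - 72) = (x - 5)*(x - 4)*(x + 1)*(x^3 - 2*x^2 - 9*x + 18) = (x - 5)*(x - 4)*(x - 3)*(x + 1)*(x^2 + x - 6) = (x - 5)*(x - 4)*(x - 3)*(x + 1)*(x + 3)*(x - 2)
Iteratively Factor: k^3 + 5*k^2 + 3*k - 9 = (k + 3)*(k^2 + 2*k - 3) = (k + 3)^2*(k - 1)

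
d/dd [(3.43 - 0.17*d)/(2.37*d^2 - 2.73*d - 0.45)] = (0.4029*d^2 - 16.2582*d + 9.4404)/(5.6169*d^4 - 12.9402*d^3 + 5.3199*d^2 + 2.457*d + 0.2025)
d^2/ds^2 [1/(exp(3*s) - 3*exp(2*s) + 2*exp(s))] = ((-9*exp(2*s) + 12*exp(s) - 2)*(exp(2*s) - 3*exp(s) + 2) + 2*(3*exp(2*s) - 6*exp(s) + 2)^2)*exp(-s)/(exp(2*s) - 3*exp(s) + 2)^3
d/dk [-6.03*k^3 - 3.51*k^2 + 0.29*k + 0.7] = -18.09*k^2 - 7.02*k + 0.29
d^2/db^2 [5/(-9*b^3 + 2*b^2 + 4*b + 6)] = 10*((27*b - 2)*(-9*b^3 + 2*b^2 + 4*b + 6) + (-27*b^2 + 4*b + 4)^2)/(-9*b^3 + 2*b^2 + 4*b + 6)^3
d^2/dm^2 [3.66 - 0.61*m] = 0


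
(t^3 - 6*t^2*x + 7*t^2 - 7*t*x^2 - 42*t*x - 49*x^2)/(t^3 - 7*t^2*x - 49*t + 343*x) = (t + x)/(t - 7)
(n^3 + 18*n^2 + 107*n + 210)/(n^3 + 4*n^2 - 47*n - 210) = (n + 7)/(n - 7)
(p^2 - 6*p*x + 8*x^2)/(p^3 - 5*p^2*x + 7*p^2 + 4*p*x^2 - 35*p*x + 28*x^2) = (-p + 2*x)/(-p^2 + p*x - 7*p + 7*x)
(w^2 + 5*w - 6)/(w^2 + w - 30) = (w - 1)/(w - 5)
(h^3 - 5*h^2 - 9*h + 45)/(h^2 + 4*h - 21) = (h^2 - 2*h - 15)/(h + 7)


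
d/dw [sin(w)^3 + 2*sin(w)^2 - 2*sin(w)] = (3*sin(w)^2 + 4*sin(w) - 2)*cos(w)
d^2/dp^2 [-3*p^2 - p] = -6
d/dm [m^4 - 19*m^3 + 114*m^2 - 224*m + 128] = 4*m^3 - 57*m^2 + 228*m - 224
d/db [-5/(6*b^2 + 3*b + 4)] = 15*(4*b + 1)/(6*b^2 + 3*b + 4)^2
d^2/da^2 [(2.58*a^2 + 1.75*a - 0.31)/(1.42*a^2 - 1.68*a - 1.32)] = (19.367096*a^3 + 25.265208*a^2 + 24.118416*a - 1.682832)/(2.863288*a^6 - 10.162656*a^5 + 4.03848*a^4 + 14.15232*a^3 - 3.75408*a^2 - 8.781696*a - 2.299968)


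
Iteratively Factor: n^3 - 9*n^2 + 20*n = (n)*(n^2 - 9*n + 20) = n*(n - 4)*(n - 5)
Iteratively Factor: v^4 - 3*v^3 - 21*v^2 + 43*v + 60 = (v + 1)*(v^3 - 4*v^2 - 17*v + 60) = (v - 5)*(v + 1)*(v^2 + v - 12) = (v - 5)*(v + 1)*(v + 4)*(v - 3)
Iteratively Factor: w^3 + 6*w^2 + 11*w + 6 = (w + 2)*(w^2 + 4*w + 3) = (w + 2)*(w + 3)*(w + 1)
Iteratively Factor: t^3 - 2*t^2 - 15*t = (t - 5)*(t^2 + 3*t) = (t - 5)*(t + 3)*(t)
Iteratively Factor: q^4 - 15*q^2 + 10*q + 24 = (q - 3)*(q^3 + 3*q^2 - 6*q - 8) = (q - 3)*(q + 1)*(q^2 + 2*q - 8) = (q - 3)*(q - 2)*(q + 1)*(q + 4)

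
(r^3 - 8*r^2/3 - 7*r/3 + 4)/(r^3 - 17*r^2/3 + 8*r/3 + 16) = (r - 1)/(r - 4)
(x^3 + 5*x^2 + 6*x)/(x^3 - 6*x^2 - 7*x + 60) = x*(x + 2)/(x^2 - 9*x + 20)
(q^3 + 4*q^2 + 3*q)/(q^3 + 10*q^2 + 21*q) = (q + 1)/(q + 7)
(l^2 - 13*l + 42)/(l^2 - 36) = (l - 7)/(l + 6)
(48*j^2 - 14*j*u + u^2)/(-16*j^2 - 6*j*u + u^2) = (-6*j + u)/(2*j + u)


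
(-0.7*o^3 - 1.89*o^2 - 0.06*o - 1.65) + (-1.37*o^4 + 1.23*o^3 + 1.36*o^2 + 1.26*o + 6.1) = -1.37*o^4 + 0.53*o^3 - 0.53*o^2 + 1.2*o + 4.45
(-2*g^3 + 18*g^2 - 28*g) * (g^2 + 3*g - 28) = -2*g^5 + 12*g^4 + 82*g^3 - 588*g^2 + 784*g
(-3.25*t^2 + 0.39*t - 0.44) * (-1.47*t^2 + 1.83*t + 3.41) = 4.7775*t^4 - 6.5208*t^3 - 9.722*t^2 + 0.5247*t - 1.5004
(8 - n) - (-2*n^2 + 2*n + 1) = 2*n^2 - 3*n + 7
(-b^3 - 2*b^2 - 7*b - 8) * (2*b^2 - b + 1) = -2*b^5 - 3*b^4 - 13*b^3 - 11*b^2 + b - 8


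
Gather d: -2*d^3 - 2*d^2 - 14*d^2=-2*d^3 - 16*d^2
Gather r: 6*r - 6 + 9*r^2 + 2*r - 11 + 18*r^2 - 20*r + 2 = 27*r^2 - 12*r - 15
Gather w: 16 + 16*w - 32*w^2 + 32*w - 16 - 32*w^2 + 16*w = -64*w^2 + 64*w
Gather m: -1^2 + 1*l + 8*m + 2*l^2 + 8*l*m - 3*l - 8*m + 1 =2*l^2 + 8*l*m - 2*l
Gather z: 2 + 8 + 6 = 16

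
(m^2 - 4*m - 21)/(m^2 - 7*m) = (m + 3)/m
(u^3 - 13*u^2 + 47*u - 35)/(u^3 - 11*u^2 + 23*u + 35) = (u - 1)/(u + 1)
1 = 1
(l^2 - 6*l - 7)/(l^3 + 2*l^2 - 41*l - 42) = (l - 7)/(l^2 + l - 42)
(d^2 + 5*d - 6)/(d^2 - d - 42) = (d - 1)/(d - 7)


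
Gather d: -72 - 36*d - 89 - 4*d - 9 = -40*d - 170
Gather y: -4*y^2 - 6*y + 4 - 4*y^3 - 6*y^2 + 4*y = -4*y^3 - 10*y^2 - 2*y + 4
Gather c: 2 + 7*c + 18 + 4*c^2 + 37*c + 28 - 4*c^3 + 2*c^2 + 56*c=-4*c^3 + 6*c^2 + 100*c + 48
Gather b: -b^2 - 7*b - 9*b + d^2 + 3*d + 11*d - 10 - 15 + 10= -b^2 - 16*b + d^2 + 14*d - 15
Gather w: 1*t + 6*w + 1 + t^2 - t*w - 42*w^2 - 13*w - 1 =t^2 + t - 42*w^2 + w*(-t - 7)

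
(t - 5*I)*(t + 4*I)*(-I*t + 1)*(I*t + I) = t^4 + t^3 + 21*t^2 + 21*t + 20*I*t + 20*I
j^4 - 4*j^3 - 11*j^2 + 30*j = j*(j - 5)*(j - 2)*(j + 3)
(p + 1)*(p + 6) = p^2 + 7*p + 6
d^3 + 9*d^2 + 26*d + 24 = (d + 2)*(d + 3)*(d + 4)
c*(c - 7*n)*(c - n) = c^3 - 8*c^2*n + 7*c*n^2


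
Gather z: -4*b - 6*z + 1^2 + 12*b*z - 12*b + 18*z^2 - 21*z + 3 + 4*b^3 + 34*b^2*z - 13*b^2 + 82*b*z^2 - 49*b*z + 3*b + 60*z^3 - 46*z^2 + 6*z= 4*b^3 - 13*b^2 - 13*b + 60*z^3 + z^2*(82*b - 28) + z*(34*b^2 - 37*b - 21) + 4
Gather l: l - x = l - x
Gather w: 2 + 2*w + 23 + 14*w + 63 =16*w + 88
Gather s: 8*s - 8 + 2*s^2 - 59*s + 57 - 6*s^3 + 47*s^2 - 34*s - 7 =-6*s^3 + 49*s^2 - 85*s + 42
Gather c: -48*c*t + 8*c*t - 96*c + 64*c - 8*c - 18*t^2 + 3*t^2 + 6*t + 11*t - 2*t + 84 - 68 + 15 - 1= c*(-40*t - 40) - 15*t^2 + 15*t + 30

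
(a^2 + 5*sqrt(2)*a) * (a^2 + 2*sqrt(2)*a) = a^4 + 7*sqrt(2)*a^3 + 20*a^2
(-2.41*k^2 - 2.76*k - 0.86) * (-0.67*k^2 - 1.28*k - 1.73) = 1.6147*k^4 + 4.934*k^3 + 8.2783*k^2 + 5.8756*k + 1.4878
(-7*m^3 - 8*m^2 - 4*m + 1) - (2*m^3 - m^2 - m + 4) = -9*m^3 - 7*m^2 - 3*m - 3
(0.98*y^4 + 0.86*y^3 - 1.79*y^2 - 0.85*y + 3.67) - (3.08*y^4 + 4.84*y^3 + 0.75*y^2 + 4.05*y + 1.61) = -2.1*y^4 - 3.98*y^3 - 2.54*y^2 - 4.9*y + 2.06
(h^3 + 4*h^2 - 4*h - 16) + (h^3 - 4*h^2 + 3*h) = 2*h^3 - h - 16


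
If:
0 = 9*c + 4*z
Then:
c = -4*z/9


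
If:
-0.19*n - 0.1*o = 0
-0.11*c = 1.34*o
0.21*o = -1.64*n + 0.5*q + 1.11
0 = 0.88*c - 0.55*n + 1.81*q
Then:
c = 3.83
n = 0.17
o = -0.31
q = -1.81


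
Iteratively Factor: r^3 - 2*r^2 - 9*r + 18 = (r + 3)*(r^2 - 5*r + 6) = (r - 2)*(r + 3)*(r - 3)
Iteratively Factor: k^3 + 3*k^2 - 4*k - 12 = (k - 2)*(k^2 + 5*k + 6) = (k - 2)*(k + 3)*(k + 2)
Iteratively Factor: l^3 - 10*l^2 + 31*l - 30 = (l - 5)*(l^2 - 5*l + 6) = (l - 5)*(l - 2)*(l - 3)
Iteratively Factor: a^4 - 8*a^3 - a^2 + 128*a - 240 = (a - 3)*(a^3 - 5*a^2 - 16*a + 80) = (a - 5)*(a - 3)*(a^2 - 16) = (a - 5)*(a - 4)*(a - 3)*(a + 4)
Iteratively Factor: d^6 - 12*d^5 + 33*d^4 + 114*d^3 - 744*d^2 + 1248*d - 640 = (d - 5)*(d^5 - 7*d^4 - 2*d^3 + 104*d^2 - 224*d + 128) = (d - 5)*(d - 2)*(d^4 - 5*d^3 - 12*d^2 + 80*d - 64) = (d - 5)*(d - 4)*(d - 2)*(d^3 - d^2 - 16*d + 16) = (d - 5)*(d - 4)*(d - 2)*(d + 4)*(d^2 - 5*d + 4) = (d - 5)*(d - 4)*(d - 2)*(d - 1)*(d + 4)*(d - 4)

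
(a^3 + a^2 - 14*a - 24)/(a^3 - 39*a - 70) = (a^2 - a - 12)/(a^2 - 2*a - 35)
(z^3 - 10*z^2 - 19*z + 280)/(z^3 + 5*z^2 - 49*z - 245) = (z - 8)/(z + 7)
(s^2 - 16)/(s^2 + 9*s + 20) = (s - 4)/(s + 5)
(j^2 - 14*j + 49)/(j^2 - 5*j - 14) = (j - 7)/(j + 2)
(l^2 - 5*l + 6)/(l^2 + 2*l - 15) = (l - 2)/(l + 5)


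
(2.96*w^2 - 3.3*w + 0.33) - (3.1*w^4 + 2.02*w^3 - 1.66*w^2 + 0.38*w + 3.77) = -3.1*w^4 - 2.02*w^3 + 4.62*w^2 - 3.68*w - 3.44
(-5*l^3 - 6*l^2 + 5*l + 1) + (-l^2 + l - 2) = -5*l^3 - 7*l^2 + 6*l - 1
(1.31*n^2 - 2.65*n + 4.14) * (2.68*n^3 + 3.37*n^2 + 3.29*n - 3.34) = 3.5108*n^5 - 2.6873*n^4 + 6.4746*n^3 + 0.857899999999999*n^2 + 22.4716*n - 13.8276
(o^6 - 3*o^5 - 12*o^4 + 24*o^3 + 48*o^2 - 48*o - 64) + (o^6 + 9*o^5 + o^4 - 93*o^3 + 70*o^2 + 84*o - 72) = 2*o^6 + 6*o^5 - 11*o^4 - 69*o^3 + 118*o^2 + 36*o - 136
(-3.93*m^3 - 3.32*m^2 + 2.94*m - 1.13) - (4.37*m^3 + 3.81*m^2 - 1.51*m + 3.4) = -8.3*m^3 - 7.13*m^2 + 4.45*m - 4.53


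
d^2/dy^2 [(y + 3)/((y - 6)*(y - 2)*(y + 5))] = 2*(3*y^5 + 9*y^4 - 35*y^3 - 531*y^2 + 756*y + 4572)/(y^9 - 9*y^8 - 57*y^7 + 657*y^6 + 516*y^5 - 15516*y^4 + 19088*y^3 + 108720*y^2 - 302400*y + 216000)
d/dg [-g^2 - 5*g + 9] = -2*g - 5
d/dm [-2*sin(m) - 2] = -2*cos(m)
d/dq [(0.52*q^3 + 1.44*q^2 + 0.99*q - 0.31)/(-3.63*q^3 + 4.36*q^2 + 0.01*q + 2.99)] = (8.88178419700125e-16*q^5 + 7.4944*q^4 + 7.1978*q^3 - 3.0135*q^2 + 11.3144*q + 2.9632)/(13.1769*q^6 - 31.6536*q^5 + 18.937*q^4 - 21.6202*q^3 + 26.0729*q^2 + 0.0598*q + 8.9401)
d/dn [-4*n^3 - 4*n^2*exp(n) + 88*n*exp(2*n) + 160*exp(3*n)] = -4*n^2*exp(n) - 12*n^2 + 176*n*exp(2*n) - 8*n*exp(n) + 480*exp(3*n) + 88*exp(2*n)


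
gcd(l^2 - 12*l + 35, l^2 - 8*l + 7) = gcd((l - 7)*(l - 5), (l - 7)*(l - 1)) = l - 7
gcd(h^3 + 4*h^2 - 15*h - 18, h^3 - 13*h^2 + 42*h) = 1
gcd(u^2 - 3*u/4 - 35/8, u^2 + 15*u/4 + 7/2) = u + 7/4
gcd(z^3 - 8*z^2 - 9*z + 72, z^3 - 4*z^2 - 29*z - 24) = z^2 - 5*z - 24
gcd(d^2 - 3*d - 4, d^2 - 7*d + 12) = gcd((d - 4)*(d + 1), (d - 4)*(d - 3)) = d - 4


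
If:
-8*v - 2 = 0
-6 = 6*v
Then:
No Solution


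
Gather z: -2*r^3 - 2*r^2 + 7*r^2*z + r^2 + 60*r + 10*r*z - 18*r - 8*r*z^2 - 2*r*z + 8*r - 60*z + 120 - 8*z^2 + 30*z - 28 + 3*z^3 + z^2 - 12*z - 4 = -2*r^3 - r^2 + 50*r + 3*z^3 + z^2*(-8*r - 7) + z*(7*r^2 + 8*r - 42) + 88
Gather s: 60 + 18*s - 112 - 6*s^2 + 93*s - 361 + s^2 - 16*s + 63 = -5*s^2 + 95*s - 350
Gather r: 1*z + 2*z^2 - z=2*z^2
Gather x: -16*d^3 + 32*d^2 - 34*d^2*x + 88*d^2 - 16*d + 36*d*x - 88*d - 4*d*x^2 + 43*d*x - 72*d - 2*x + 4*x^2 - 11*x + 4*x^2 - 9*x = -16*d^3 + 120*d^2 - 176*d + x^2*(8 - 4*d) + x*(-34*d^2 + 79*d - 22)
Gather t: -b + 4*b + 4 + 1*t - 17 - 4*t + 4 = 3*b - 3*t - 9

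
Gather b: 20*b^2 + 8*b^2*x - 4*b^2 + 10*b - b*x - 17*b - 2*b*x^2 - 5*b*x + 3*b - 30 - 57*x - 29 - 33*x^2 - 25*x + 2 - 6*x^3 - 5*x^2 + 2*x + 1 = b^2*(8*x + 16) + b*(-2*x^2 - 6*x - 4) - 6*x^3 - 38*x^2 - 80*x - 56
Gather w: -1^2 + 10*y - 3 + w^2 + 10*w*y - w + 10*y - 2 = w^2 + w*(10*y - 1) + 20*y - 6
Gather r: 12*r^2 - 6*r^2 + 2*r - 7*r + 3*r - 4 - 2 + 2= 6*r^2 - 2*r - 4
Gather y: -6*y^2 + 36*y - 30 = -6*y^2 + 36*y - 30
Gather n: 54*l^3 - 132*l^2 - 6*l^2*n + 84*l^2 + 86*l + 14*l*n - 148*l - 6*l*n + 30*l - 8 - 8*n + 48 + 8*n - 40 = 54*l^3 - 48*l^2 - 32*l + n*(-6*l^2 + 8*l)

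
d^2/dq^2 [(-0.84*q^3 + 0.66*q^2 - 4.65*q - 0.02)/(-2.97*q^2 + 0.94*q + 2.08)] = (-7.105427357601e-15*q^5 + 90.21201*q^3 - 13.55058*q^2 + 193.82508*q - 23.61176)/(26.198073*q^6 - 24.874938*q^5 - 47.16954*q^4 + 34.01108*q^3 + 33.03456*q^2 - 12.200448*q - 8.998912)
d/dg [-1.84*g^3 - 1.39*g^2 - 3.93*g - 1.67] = -5.52*g^2 - 2.78*g - 3.93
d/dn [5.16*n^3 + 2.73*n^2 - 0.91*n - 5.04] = 15.48*n^2 + 5.46*n - 0.91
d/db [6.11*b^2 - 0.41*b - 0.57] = 12.22*b - 0.41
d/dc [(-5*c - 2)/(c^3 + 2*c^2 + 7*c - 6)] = 2*(5*c^3 + 8*c^2 + 4*c + 22)/(c^6 + 4*c^5 + 18*c^4 + 16*c^3 + 25*c^2 - 84*c + 36)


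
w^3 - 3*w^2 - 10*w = w*(w - 5)*(w + 2)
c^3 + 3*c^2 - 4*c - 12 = (c - 2)*(c + 2)*(c + 3)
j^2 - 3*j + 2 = (j - 2)*(j - 1)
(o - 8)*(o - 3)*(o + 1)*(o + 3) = o^4 - 7*o^3 - 17*o^2 + 63*o + 72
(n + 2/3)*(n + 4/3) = n^2 + 2*n + 8/9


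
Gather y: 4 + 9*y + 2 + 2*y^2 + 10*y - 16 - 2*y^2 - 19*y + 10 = 0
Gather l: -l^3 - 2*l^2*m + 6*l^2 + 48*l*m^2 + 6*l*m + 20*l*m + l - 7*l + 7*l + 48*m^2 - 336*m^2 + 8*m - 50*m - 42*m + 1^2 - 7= -l^3 + l^2*(6 - 2*m) + l*(48*m^2 + 26*m + 1) - 288*m^2 - 84*m - 6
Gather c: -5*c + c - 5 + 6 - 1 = -4*c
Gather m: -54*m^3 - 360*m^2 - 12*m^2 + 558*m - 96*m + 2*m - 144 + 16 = -54*m^3 - 372*m^2 + 464*m - 128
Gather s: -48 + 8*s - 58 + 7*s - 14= 15*s - 120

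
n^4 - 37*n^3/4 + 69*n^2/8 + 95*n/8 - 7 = (n - 8)*(n - 7/4)*(n - 1/2)*(n + 1)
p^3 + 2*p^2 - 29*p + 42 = (p - 3)*(p - 2)*(p + 7)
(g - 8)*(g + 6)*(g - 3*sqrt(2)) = g^3 - 3*sqrt(2)*g^2 - 2*g^2 - 48*g + 6*sqrt(2)*g + 144*sqrt(2)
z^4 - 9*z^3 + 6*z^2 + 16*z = z*(z - 8)*(z - 2)*(z + 1)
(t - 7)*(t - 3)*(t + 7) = t^3 - 3*t^2 - 49*t + 147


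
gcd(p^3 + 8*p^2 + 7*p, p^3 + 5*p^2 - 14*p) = p^2 + 7*p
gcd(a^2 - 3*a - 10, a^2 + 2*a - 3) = 1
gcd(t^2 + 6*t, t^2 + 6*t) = t^2 + 6*t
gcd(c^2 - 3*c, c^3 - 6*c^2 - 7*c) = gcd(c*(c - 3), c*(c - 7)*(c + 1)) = c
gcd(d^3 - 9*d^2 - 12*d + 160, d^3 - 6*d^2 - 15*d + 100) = d^2 - d - 20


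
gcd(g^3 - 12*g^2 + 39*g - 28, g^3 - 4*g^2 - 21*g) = g - 7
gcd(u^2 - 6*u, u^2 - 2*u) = u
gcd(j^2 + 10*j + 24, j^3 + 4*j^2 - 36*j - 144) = j^2 + 10*j + 24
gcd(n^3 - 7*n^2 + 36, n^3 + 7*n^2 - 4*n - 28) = n + 2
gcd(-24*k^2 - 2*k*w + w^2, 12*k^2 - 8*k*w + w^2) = -6*k + w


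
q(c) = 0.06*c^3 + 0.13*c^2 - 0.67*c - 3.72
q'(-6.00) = 4.25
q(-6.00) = -7.98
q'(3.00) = 1.73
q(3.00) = -2.94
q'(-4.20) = 1.41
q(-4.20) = -3.06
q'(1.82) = 0.40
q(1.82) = -4.15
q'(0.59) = -0.45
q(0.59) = -4.06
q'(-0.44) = -0.75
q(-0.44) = -3.41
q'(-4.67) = 2.04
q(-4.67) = -3.87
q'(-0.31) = -0.73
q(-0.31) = -3.50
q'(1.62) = 0.22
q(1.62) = -4.21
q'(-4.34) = 1.59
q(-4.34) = -3.27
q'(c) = 0.18*c^2 + 0.26*c - 0.67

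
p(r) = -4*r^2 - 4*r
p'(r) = -8*r - 4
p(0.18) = -0.85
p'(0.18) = -5.44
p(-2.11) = -9.37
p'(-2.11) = 12.88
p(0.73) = -5.05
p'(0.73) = -9.84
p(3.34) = -57.98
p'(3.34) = -30.72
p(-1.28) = -1.43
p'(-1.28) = 6.24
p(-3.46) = -34.05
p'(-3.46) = 23.68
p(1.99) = -23.80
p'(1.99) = -19.92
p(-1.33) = -1.76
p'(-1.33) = 6.64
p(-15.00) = -840.00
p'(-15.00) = 116.00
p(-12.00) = -528.00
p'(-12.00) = 92.00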